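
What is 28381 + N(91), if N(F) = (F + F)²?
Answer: 61505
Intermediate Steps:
N(F) = 4*F² (N(F) = (2*F)² = 4*F²)
28381 + N(91) = 28381 + 4*91² = 28381 + 4*8281 = 28381 + 33124 = 61505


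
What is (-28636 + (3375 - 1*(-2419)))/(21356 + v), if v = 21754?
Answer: -1269/2395 ≈ -0.52985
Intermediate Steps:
(-28636 + (3375 - 1*(-2419)))/(21356 + v) = (-28636 + (3375 - 1*(-2419)))/(21356 + 21754) = (-28636 + (3375 + 2419))/43110 = (-28636 + 5794)*(1/43110) = -22842*1/43110 = -1269/2395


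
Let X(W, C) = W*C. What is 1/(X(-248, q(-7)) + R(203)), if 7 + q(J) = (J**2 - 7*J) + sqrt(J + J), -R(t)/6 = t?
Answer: I/(2*(-11893*I + 124*sqrt(14))) ≈ -4.1978e-5 + 1.6376e-6*I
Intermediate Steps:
R(t) = -6*t
q(J) = -7 + J**2 - 7*J + sqrt(2)*sqrt(J) (q(J) = -7 + ((J**2 - 7*J) + sqrt(J + J)) = -7 + ((J**2 - 7*J) + sqrt(2*J)) = -7 + ((J**2 - 7*J) + sqrt(2)*sqrt(J)) = -7 + (J**2 - 7*J + sqrt(2)*sqrt(J)) = -7 + J**2 - 7*J + sqrt(2)*sqrt(J))
X(W, C) = C*W
1/(X(-248, q(-7)) + R(203)) = 1/((-7 + (-7)**2 - 7*(-7) + sqrt(2)*sqrt(-7))*(-248) - 6*203) = 1/((-7 + 49 + 49 + sqrt(2)*(I*sqrt(7)))*(-248) - 1218) = 1/((-7 + 49 + 49 + I*sqrt(14))*(-248) - 1218) = 1/((91 + I*sqrt(14))*(-248) - 1218) = 1/((-22568 - 248*I*sqrt(14)) - 1218) = 1/(-23786 - 248*I*sqrt(14))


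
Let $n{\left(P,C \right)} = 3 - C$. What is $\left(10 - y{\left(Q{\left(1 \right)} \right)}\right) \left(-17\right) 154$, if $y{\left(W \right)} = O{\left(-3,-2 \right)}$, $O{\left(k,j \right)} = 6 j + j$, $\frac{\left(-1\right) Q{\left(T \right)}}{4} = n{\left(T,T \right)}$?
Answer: $-62832$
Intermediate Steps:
$Q{\left(T \right)} = -12 + 4 T$ ($Q{\left(T \right)} = - 4 \left(3 - T\right) = -12 + 4 T$)
$O{\left(k,j \right)} = 7 j$
$y{\left(W \right)} = -14$ ($y{\left(W \right)} = 7 \left(-2\right) = -14$)
$\left(10 - y{\left(Q{\left(1 \right)} \right)}\right) \left(-17\right) 154 = \left(10 - -14\right) \left(-17\right) 154 = \left(10 + 14\right) \left(-17\right) 154 = 24 \left(-17\right) 154 = \left(-408\right) 154 = -62832$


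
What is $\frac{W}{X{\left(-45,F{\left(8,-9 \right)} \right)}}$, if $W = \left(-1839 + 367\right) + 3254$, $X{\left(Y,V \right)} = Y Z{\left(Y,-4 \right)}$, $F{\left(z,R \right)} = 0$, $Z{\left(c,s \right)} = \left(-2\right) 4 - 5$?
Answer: $\frac{198}{65} \approx 3.0462$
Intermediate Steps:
$Z{\left(c,s \right)} = -13$ ($Z{\left(c,s \right)} = -8 - 5 = -13$)
$X{\left(Y,V \right)} = - 13 Y$ ($X{\left(Y,V \right)} = Y \left(-13\right) = - 13 Y$)
$W = 1782$ ($W = -1472 + 3254 = 1782$)
$\frac{W}{X{\left(-45,F{\left(8,-9 \right)} \right)}} = \frac{1782}{\left(-13\right) \left(-45\right)} = \frac{1782}{585} = 1782 \cdot \frac{1}{585} = \frac{198}{65}$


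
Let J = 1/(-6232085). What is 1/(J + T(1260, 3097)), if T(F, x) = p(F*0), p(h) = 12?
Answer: 6232085/74785019 ≈ 0.083333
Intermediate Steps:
J = -1/6232085 ≈ -1.6046e-7
T(F, x) = 12
1/(J + T(1260, 3097)) = 1/(-1/6232085 + 12) = 1/(74785019/6232085) = 6232085/74785019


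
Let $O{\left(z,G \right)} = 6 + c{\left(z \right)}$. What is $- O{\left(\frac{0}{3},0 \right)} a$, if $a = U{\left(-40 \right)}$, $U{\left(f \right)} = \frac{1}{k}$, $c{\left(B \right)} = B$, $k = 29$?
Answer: $- \frac{6}{29} \approx -0.2069$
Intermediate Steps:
$O{\left(z,G \right)} = 6 + z$
$U{\left(f \right)} = \frac{1}{29}$
$a = \frac{1}{29} \approx 0.034483$
$- O{\left(\frac{0}{3},0 \right)} a = - (6 + \frac{0}{3}) \frac{1}{29} = - (6 + 0 \cdot \frac{1}{3}) \frac{1}{29} = - (6 + 0) \frac{1}{29} = \left(-1\right) 6 \cdot \frac{1}{29} = \left(-6\right) \frac{1}{29} = - \frac{6}{29}$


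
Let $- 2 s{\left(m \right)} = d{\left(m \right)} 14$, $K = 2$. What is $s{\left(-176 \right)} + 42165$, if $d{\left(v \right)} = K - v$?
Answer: $40919$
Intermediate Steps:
$d{\left(v \right)} = 2 - v$
$s{\left(m \right)} = -14 + 7 m$ ($s{\left(m \right)} = - \frac{\left(2 - m\right) 14}{2} = - \frac{28 - 14 m}{2} = -14 + 7 m$)
$s{\left(-176 \right)} + 42165 = \left(-14 + 7 \left(-176\right)\right) + 42165 = \left(-14 - 1232\right) + 42165 = -1246 + 42165 = 40919$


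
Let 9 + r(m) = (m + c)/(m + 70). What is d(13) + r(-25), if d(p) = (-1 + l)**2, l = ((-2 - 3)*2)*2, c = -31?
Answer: 19384/45 ≈ 430.76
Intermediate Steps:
r(m) = -9 + (-31 + m)/(70 + m) (r(m) = -9 + (m - 31)/(m + 70) = -9 + (-31 + m)/(70 + m))
l = -20 (l = -5*2*2 = -10*2 = -20)
d(p) = 441 (d(p) = (-1 - 20)**2 = (-21)**2 = 441)
d(13) + r(-25) = 441 + (-661 - 8*(-25))/(70 - 25) = 441 + (-661 + 200)/45 = 441 + (1/45)*(-461) = 441 - 461/45 = 19384/45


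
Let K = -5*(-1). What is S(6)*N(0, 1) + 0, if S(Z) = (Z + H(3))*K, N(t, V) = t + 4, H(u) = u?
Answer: 180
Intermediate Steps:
N(t, V) = 4 + t
K = 5
S(Z) = 15 + 5*Z (S(Z) = (Z + 3)*5 = (3 + Z)*5 = 15 + 5*Z)
S(6)*N(0, 1) + 0 = (15 + 5*6)*(4 + 0) + 0 = (15 + 30)*4 + 0 = 45*4 + 0 = 180 + 0 = 180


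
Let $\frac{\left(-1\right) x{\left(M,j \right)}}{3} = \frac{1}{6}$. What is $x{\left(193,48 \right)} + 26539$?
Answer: $\frac{53077}{2} \approx 26539.0$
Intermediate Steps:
$x{\left(M,j \right)} = - \frac{1}{2}$ ($x{\left(M,j \right)} = - \frac{3}{6} = \left(-3\right) \frac{1}{6} = - \frac{1}{2}$)
$x{\left(193,48 \right)} + 26539 = - \frac{1}{2} + 26539 = \frac{53077}{2}$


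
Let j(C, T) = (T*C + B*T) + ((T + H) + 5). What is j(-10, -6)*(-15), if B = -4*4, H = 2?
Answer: -2355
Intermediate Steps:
B = -16
j(C, T) = 7 - 15*T + C*T (j(C, T) = (T*C - 16*T) + ((T + 2) + 5) = (C*T - 16*T) + ((2 + T) + 5) = (-16*T + C*T) + (7 + T) = 7 - 15*T + C*T)
j(-10, -6)*(-15) = (7 - 15*(-6) - 10*(-6))*(-15) = (7 + 90 + 60)*(-15) = 157*(-15) = -2355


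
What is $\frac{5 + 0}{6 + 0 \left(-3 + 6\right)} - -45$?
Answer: $\frac{275}{6} \approx 45.833$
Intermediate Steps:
$\frac{5 + 0}{6 + 0 \left(-3 + 6\right)} - -45 = \frac{5}{6 + 0 \cdot 3} + 45 = \frac{5}{6 + 0} + 45 = \frac{5}{6} + 45 = \frac{275}{6}$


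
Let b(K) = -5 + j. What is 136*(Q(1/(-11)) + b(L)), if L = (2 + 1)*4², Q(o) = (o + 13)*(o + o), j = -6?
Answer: -219640/121 ≈ -1815.2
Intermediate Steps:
Q(o) = 2*o*(13 + o) (Q(o) = (13 + o)*(2*o) = 2*o*(13 + o))
L = 48 (L = 3*16 = 48)
b(K) = -11 (b(K) = -5 - 6 = -11)
136*(Q(1/(-11)) + b(L)) = 136*(2*(13 + 1/(-11))/(-11) - 11) = 136*(2*(-1/11)*(13 - 1/11) - 11) = 136*(2*(-1/11)*(142/11) - 11) = 136*(-284/121 - 11) = 136*(-1615/121) = -219640/121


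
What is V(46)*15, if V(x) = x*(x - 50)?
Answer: -2760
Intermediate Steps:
V(x) = x*(-50 + x)
V(46)*15 = (46*(-50 + 46))*15 = (46*(-4))*15 = -184*15 = -2760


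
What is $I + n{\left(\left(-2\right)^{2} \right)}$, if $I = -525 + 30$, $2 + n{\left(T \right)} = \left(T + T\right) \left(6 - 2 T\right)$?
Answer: $-513$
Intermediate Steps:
$n{\left(T \right)} = -2 + 2 T \left(6 - 2 T\right)$ ($n{\left(T \right)} = -2 + \left(T + T\right) \left(6 - 2 T\right) = -2 + 2 T \left(6 - 2 T\right)$)
$I = -495$
$I + n{\left(\left(-2\right)^{2} \right)} = -495 - \left(2 - 48 + 64\right) = -495 - \left(-46 + 64\right) = -495 - 18 = -513$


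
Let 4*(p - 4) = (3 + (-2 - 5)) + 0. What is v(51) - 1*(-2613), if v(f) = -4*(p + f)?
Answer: 2397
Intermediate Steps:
p = 3 (p = 4 + ((3 + (-2 - 5)) + 0)/4 = 4 + ((3 - 7) + 0)/4 = 4 + (-4 + 0)/4 = 4 + (1/4)*(-4) = 4 - 1 = 3)
v(f) = -12 - 4*f (v(f) = -4*(3 + f) = -12 - 4*f)
v(51) - 1*(-2613) = (-12 - 4*51) - 1*(-2613) = (-12 - 204) + 2613 = -216 + 2613 = 2397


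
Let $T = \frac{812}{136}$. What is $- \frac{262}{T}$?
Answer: $- \frac{8908}{203} \approx -43.882$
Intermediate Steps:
$T = \frac{203}{34}$ ($T = 812 \cdot \frac{1}{136} = \frac{203}{34} \approx 5.9706$)
$- \frac{262}{T} = - \frac{262}{\frac{203}{34}} = \left(-262\right) \frac{34}{203} = - \frac{8908}{203}$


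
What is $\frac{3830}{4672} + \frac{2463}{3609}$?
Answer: $\frac{4221601}{2810208} \approx 1.5022$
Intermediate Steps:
$\frac{3830}{4672} + \frac{2463}{3609} = 3830 \cdot \frac{1}{4672} + 2463 \cdot \frac{1}{3609} = \frac{1915}{2336} + \frac{821}{1203} = \frac{4221601}{2810208}$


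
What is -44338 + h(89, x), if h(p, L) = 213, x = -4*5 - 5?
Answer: -44125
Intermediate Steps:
x = -25 (x = -20 - 5 = -25)
-44338 + h(89, x) = -44338 + 213 = -44125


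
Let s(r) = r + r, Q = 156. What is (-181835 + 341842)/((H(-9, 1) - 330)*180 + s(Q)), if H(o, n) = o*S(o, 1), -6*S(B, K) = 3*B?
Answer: -160007/66378 ≈ -2.4105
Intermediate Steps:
S(B, K) = -B/2
H(o, n) = -o²/2 (H(o, n) = o*(-o/2) = -o²/2)
s(r) = 2*r
(-181835 + 341842)/((H(-9, 1) - 330)*180 + s(Q)) = (-181835 + 341842)/((-½*(-9)² - 330)*180 + 2*156) = 160007/((-½*81 - 330)*180 + 312) = 160007/((-81/2 - 330)*180 + 312) = 160007/(-741/2*180 + 312) = 160007/(-66690 + 312) = 160007/(-66378) = 160007*(-1/66378) = -160007/66378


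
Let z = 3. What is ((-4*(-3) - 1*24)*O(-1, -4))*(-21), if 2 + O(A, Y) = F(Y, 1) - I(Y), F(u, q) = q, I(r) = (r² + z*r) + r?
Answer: -252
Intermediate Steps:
I(r) = r² + 4*r (I(r) = (r² + 3*r) + r = r² + 4*r)
O(A, Y) = -1 - Y*(4 + Y) (O(A, Y) = -2 + (1 - Y*(4 + Y)) = -1 - Y*(4 + Y))
((-4*(-3) - 1*24)*O(-1, -4))*(-21) = ((-4*(-3) - 1*24)*(-1 - 1*(-4)*(4 - 4)))*(-21) = ((12 - 24)*(-1 - 1*(-4)*0))*(-21) = -12*(-1 + 0)*(-21) = -12*(-1)*(-21) = 12*(-21) = -252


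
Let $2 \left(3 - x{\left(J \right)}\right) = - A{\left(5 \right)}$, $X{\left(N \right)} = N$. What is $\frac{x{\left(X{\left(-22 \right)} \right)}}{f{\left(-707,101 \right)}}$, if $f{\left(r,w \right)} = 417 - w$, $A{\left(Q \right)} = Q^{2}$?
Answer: $\frac{31}{632} \approx 0.049051$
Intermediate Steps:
$x{\left(J \right)} = \frac{31}{2}$ ($x{\left(J \right)} = 3 - \frac{\left(-1\right) 5^{2}}{2} = 3 - \frac{\left(-1\right) 25}{2} = 3 - - \frac{25}{2} = 3 + \frac{25}{2} = \frac{31}{2}$)
$\frac{x{\left(X{\left(-22 \right)} \right)}}{f{\left(-707,101 \right)}} = \frac{31}{2 \left(417 - 101\right)} = \frac{31}{2 \cdot 316} = \frac{31}{2} \cdot \frac{1}{316} = \frac{31}{632}$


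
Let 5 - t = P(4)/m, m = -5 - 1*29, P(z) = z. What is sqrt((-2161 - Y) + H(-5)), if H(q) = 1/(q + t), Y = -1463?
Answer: I*sqrt(2758)/2 ≈ 26.258*I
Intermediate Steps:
m = -34 (m = -5 - 29 = -34)
t = 87/17 (t = 5 - 4/(-34) = 5 - 4*(-1)/34 = 5 - 1*(-2/17) = 5 + 2/17 = 87/17 ≈ 5.1176)
H(q) = 1/(87/17 + q) (H(q) = 1/(q + 87/17) = 1/(87/17 + q))
sqrt((-2161 - Y) + H(-5)) = sqrt((-2161 - 1*(-1463)) + 17/(87 + 17*(-5))) = sqrt((-2161 + 1463) + 17/(87 - 85)) = sqrt(-698 + 17/2) = sqrt(-1379/2) = I*sqrt(2758)/2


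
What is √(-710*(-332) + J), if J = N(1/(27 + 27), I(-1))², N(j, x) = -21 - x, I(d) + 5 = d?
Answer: √235945 ≈ 485.74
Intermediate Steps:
I(d) = -5 + d
J = 225 (J = (-21 - (-5 - 1))² = (-21 - 1*(-6))² = (-21 + 6)² = (-15)² = 225)
√(-710*(-332) + J) = √(-710*(-332) + 225) = √(235720 + 225) = √235945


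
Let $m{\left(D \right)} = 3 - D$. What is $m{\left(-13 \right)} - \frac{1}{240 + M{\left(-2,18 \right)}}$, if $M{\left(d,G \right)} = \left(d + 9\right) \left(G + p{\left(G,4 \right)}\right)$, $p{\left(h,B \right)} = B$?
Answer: $\frac{6303}{394} \approx 15.997$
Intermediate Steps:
$M{\left(d,G \right)} = \left(4 + G\right) \left(9 + d\right)$ ($M{\left(d,G \right)} = \left(d + 9\right) \left(G + 4\right) = \left(9 + d\right) \left(4 + G\right) = \left(4 + G\right) \left(9 + d\right)$)
$m{\left(-13 \right)} - \frac{1}{240 + M{\left(-2,18 \right)}} = \left(3 - -13\right) - \frac{1}{240 + \left(36 + 4 \left(-2\right) + 9 \cdot 18 + 18 \left(-2\right)\right)} = \left(3 + 13\right) - \frac{1}{240 + \left(36 - 8 + 162 - 36\right)} = 16 - \frac{1}{240 + 154} = 16 - \frac{1}{394} = \frac{6303}{394}$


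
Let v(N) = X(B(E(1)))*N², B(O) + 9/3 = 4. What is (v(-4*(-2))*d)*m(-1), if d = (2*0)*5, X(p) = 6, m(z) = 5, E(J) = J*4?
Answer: 0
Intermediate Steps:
E(J) = 4*J
B(O) = 1 (B(O) = -3 + 4 = 1)
d = 0 (d = 0*5 = 0)
v(N) = 6*N²
(v(-4*(-2))*d)*m(-1) = ((6*(-4*(-2))²)*0)*5 = ((6*8²)*0)*5 = ((6*64)*0)*5 = (384*0)*5 = 0*5 = 0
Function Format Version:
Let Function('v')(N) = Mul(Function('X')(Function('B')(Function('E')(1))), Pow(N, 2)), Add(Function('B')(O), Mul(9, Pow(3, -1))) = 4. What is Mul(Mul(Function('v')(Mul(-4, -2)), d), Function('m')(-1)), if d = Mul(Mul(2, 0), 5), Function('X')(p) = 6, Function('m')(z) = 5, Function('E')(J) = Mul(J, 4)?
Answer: 0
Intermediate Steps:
Function('E')(J) = Mul(4, J)
Function('B')(O) = 1 (Function('B')(O) = Add(-3, 4) = 1)
d = 0 (d = Mul(0, 5) = 0)
Function('v')(N) = Mul(6, Pow(N, 2))
Mul(Mul(Function('v')(Mul(-4, -2)), d), Function('m')(-1)) = Mul(Mul(Mul(6, Pow(Mul(-4, -2), 2)), 0), 5) = Mul(Mul(Mul(6, Pow(8, 2)), 0), 5) = Mul(Mul(Mul(6, 64), 0), 5) = Mul(Mul(384, 0), 5) = Mul(0, 5) = 0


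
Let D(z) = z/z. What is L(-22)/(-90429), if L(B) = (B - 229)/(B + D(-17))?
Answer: -251/1899009 ≈ -0.00013217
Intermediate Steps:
D(z) = 1
L(B) = (-229 + B)/(1 + B) (L(B) = (B - 229)/(B + 1) = (-229 + B)/(1 + B))
L(-22)/(-90429) = ((-229 - 22)/(1 - 22))/(-90429) = (-251/(-21))*(-1/90429) = -1/21*(-251)*(-1/90429) = (251/21)*(-1/90429) = -251/1899009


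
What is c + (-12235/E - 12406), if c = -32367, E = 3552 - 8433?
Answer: -218524778/4881 ≈ -44771.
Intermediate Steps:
E = -4881
c + (-12235/E - 12406) = -32367 + (-12235/(-4881) - 12406) = -32367 + (-12235*(-1/4881) - 12406) = -32367 + (12235/4881 - 12406) = -32367 - 60541451/4881 = -218524778/4881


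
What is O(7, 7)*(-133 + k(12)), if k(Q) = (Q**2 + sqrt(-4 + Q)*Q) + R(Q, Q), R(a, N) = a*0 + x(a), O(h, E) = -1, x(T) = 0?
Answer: -11 - 24*sqrt(2) ≈ -44.941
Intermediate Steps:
R(a, N) = 0 (R(a, N) = a*0 + 0 = 0 + 0 = 0)
k(Q) = Q**2 + Q*sqrt(-4 + Q) (k(Q) = (Q**2 + sqrt(-4 + Q)*Q) + 0 = (Q**2 + Q*sqrt(-4 + Q)) + 0 = Q**2 + Q*sqrt(-4 + Q))
O(7, 7)*(-133 + k(12)) = -(-133 + 12*(12 + sqrt(-4 + 12))) = -(-133 + 12*(12 + sqrt(8))) = -(-133 + 12*(12 + 2*sqrt(2))) = -(-133 + (144 + 24*sqrt(2))) = -(11 + 24*sqrt(2)) = -11 - 24*sqrt(2)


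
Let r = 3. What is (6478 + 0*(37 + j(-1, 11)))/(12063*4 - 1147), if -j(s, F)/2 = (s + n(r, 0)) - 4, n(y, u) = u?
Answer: 6478/47105 ≈ 0.13752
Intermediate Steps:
j(s, F) = 8 - 2*s (j(s, F) = -2*((s + 0) - 4) = -2*(s - 4) = -2*(-4 + s) = 8 - 2*s)
(6478 + 0*(37 + j(-1, 11)))/(12063*4 - 1147) = (6478 + 0*(37 + (8 - 2*(-1))))/(12063*4 - 1147) = (6478 + 0*(37 + (8 + 2)))/(48252 - 1147) = (6478 + 0*(37 + 10))/47105 = (6478 + 0*47)*(1/47105) = (6478 + 0)*(1/47105) = 6478*(1/47105) = 6478/47105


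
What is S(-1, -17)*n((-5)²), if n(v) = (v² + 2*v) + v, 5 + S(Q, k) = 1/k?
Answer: -60200/17 ≈ -3541.2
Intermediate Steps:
S(Q, k) = -5 + 1/k
n(v) = v² + 3*v
S(-1, -17)*n((-5)²) = (-5 + 1/(-17))*((-5)²*(3 + (-5)²)) = (-5 - 1/17)*(25*(3 + 25)) = -2150*28/17 = -86/17*700 = -60200/17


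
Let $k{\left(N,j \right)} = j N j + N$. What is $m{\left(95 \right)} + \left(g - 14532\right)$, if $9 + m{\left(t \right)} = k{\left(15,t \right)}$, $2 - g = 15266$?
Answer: $105585$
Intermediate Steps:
$k{\left(N,j \right)} = N + N j^{2}$ ($k{\left(N,j \right)} = N j j + N = N j^{2} + N = N + N j^{2}$)
$g = -15264$ ($g = 2 - 15266 = -15264$)
$m{\left(t \right)} = 6 + 15 t^{2}$ ($m{\left(t \right)} = -9 + 15 \left(1 + t^{2}\right) = -9 + \left(15 + 15 t^{2}\right) = 6 + 15 t^{2}$)
$m{\left(95 \right)} + \left(g - 14532\right) = \left(6 + 15 \cdot 95^{2}\right) - 29796 = \left(6 + 15 \cdot 9025\right) - 29796 = \left(6 + 135375\right) - 29796 = 135381 - 29796 = 105585$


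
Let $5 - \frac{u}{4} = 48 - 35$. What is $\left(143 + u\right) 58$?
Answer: $6438$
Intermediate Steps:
$u = -32$ ($u = 20 - 4 \left(48 - 35\right) = 20 - 52 = -32$)
$\left(143 + u\right) 58 = \left(143 - 32\right) 58 = 111 \cdot 58 = 6438$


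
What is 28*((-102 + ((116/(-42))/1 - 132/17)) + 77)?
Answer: -50732/51 ≈ -994.75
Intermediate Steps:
28*((-102 + ((116/(-42))/1 - 132/17)) + 77) = 28*((-102 + ((116*(-1/42))*1 - 132*1/17)) + 77) = 28*((-102 + (-58/21*1 - 132/17)) + 77) = 28*((-102 + (-58/21 - 132/17)) + 77) = 28*((-102 - 3758/357) + 77) = 28*(-40172/357 + 77) = 28*(-12683/357) = -50732/51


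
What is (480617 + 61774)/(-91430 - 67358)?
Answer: -542391/158788 ≈ -3.4158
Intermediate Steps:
(480617 + 61774)/(-91430 - 67358) = 542391/(-158788) = 542391*(-1/158788) = -542391/158788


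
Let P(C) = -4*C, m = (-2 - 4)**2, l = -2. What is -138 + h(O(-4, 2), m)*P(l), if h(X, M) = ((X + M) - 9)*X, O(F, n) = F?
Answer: -874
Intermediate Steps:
m = 36 (m = (-6)**2 = 36)
h(X, M) = X*(-9 + M + X) (h(X, M) = ((M + X) - 9)*X = (-9 + M + X)*X = X*(-9 + M + X))
-138 + h(O(-4, 2), m)*P(l) = -138 + (-4*(-9 + 36 - 4))*(-4*(-2)) = -138 - 4*23*8 = -138 - 92*8 = -138 - 736 = -874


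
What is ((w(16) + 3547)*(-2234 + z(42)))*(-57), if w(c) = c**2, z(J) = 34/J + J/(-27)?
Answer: 10172990773/21 ≈ 4.8443e+8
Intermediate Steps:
z(J) = 34/J - J/27 (z(J) = 34/J + J*(-1/27) = 34/J - J/27)
((w(16) + 3547)*(-2234 + z(42)))*(-57) = ((16**2 + 3547)*(-2234 + (34/42 - 1/27*42)))*(-57) = ((256 + 3547)*(-2234 + (34*(1/42) - 14/9)))*(-57) = (3803*(-2234 + (17/21 - 14/9)))*(-57) = (3803*(-2234 - 47/63))*(-57) = (3803*(-140789/63))*(-57) = -535420567/63*(-57) = 10172990773/21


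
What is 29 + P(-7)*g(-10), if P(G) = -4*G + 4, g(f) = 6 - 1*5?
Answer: 61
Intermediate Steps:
g(f) = 1 (g(f) = 6 - 5 = 1)
P(G) = 4 - 4*G
29 + P(-7)*g(-10) = 29 + (4 - 4*(-7))*1 = 29 + (4 + 28)*1 = 29 + 32*1 = 29 + 32 = 61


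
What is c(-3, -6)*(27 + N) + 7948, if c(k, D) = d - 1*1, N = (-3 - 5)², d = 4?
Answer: 8221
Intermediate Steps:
N = 64 (N = (-8)² = 64)
c(k, D) = 3 (c(k, D) = 4 - 1*1 = 4 - 1 = 3)
c(-3, -6)*(27 + N) + 7948 = 3*(27 + 64) + 7948 = 3*91 + 7948 = 273 + 7948 = 8221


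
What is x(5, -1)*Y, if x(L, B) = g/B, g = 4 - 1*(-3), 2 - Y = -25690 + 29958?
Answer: 29862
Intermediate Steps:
Y = -4266 (Y = 2 - (-25690 + 29958) = 2 - 1*4268 = 2 - 4268 = -4266)
g = 7 (g = 4 + 3 = 7)
x(L, B) = 7/B
x(5, -1)*Y = (7/(-1))*(-4266) = (7*(-1))*(-4266) = -7*(-4266) = 29862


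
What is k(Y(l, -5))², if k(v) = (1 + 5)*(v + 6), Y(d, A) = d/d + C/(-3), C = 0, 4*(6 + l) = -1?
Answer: 1764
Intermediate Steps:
l = -25/4 (l = -6 + (¼)*(-1) = -6 - ¼ = -25/4 ≈ -6.2500)
Y(d, A) = 1 (Y(d, A) = d/d + 0/(-3) = 1 + 0*(-⅓) = 1 + 0 = 1)
k(v) = 36 + 6*v (k(v) = 6*(6 + v) = 36 + 6*v)
k(Y(l, -5))² = (36 + 6*1)² = (36 + 6)² = 42² = 1764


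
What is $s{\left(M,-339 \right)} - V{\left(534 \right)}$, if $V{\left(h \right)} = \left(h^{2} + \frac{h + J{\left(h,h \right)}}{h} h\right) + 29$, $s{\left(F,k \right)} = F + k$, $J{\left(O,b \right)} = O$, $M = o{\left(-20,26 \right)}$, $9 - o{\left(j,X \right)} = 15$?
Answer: $-286598$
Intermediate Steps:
$o{\left(j,X \right)} = -6$ ($o{\left(j,X \right)} = 9 - 15 = -6$)
$M = -6$
$V{\left(h \right)} = 29 + h^{2} + 2 h$ ($V{\left(h \right)} = \left(h^{2} + \frac{h + h}{h} h\right) + 29 = \left(h^{2} + \frac{2 h}{h} h\right) + 29 = \left(h^{2} + 2 h\right) + 29 = 29 + h^{2} + 2 h$)
$s{\left(M,-339 \right)} - V{\left(534 \right)} = \left(-6 - 339\right) - \left(29 + 534^{2} + 2 \cdot 534\right) = -345 - \left(29 + 285156 + 1068\right) = -345 - 286253 = -286598$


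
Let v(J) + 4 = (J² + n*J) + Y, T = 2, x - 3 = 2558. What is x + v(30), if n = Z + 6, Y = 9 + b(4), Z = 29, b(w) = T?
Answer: 4518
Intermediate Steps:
x = 2561 (x = 3 + 2558 = 2561)
b(w) = 2
Y = 11 (Y = 9 + 2 = 11)
n = 35 (n = 29 + 6 = 35)
v(J) = 7 + J² + 35*J (v(J) = -4 + ((J² + 35*J) + 11) = -4 + (11 + J² + 35*J) = 7 + J² + 35*J)
x + v(30) = 2561 + (7 + 30² + 35*30) = 2561 + (7 + 900 + 1050) = 2561 + 1957 = 4518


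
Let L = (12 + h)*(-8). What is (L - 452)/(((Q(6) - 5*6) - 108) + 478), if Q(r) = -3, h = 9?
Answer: -620/337 ≈ -1.8398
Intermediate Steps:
L = -168 (L = (12 + 9)*(-8) = 21*(-8) = -168)
(L - 452)/(((Q(6) - 5*6) - 108) + 478) = (-168 - 452)/(((-3 - 5*6) - 108) + 478) = -620/(((-3 - 30) - 108) + 478) = -620/((-33 - 108) + 478) = -620/(-141 + 478) = -620/337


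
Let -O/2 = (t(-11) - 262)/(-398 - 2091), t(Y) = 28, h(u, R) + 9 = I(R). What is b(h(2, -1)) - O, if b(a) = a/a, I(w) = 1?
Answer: 2957/2489 ≈ 1.1880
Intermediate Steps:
h(u, R) = -8 (h(u, R) = -9 + 1 = -8)
b(a) = 1
O = -468/2489 (O = -2*(28 - 262)/(-398 - 2091) = -(-468)/(-2489) = -(-468)*(-1)/2489 = -2*234/2489 = -468/2489 ≈ -0.18803)
b(h(2, -1)) - O = 1 - 1*(-468/2489) = 1 + 468/2489 = 2957/2489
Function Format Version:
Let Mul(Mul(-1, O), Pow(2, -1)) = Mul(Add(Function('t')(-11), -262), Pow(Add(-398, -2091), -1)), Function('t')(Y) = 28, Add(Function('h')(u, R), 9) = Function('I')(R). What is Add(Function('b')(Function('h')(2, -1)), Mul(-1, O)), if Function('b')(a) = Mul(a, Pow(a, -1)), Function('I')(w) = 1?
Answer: Rational(2957, 2489) ≈ 1.1880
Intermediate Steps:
Function('h')(u, R) = -8 (Function('h')(u, R) = Add(-9, 1) = -8)
Function('b')(a) = 1
O = Rational(-468, 2489) (O = Mul(-2, Mul(Add(28, -262), Pow(Add(-398, -2091), -1))) = Mul(-2, Mul(-234, Pow(-2489, -1))) = Mul(-2, Mul(-234, Rational(-1, 2489))) = Mul(-2, Rational(234, 2489)) = Rational(-468, 2489) ≈ -0.18803)
Add(Function('b')(Function('h')(2, -1)), Mul(-1, O)) = Add(1, Mul(-1, Rational(-468, 2489))) = Add(1, Rational(468, 2489)) = Rational(2957, 2489)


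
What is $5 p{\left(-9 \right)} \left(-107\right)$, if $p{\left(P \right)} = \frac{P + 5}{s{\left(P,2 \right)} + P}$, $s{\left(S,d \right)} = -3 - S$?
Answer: $- \frac{2140}{3} \approx -713.33$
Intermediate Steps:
$p{\left(P \right)} = - \frac{5}{3} - \frac{P}{3}$ ($p{\left(P \right)} = \frac{P + 5}{\left(-3 - P\right) + P} = \frac{5 + P}{-3} = \left(5 + P\right) \left(- \frac{1}{3}\right) = - \frac{5}{3} - \frac{P}{3}$)
$5 p{\left(-9 \right)} \left(-107\right) = 5 \left(- \frac{5}{3} - -3\right) \left(-107\right) = 5 \left(- \frac{5}{3} + 3\right) \left(-107\right) = 5 \cdot \frac{4}{3} \left(-107\right) = \frac{20}{3} \left(-107\right) = - \frac{2140}{3}$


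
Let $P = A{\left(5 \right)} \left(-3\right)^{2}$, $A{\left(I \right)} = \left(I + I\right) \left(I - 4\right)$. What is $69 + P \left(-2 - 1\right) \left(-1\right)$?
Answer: $339$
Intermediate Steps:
$A{\left(I \right)} = 2 I \left(-4 + I\right)$
$P = 90$ ($P = 2 \cdot 5 \left(-4 + 5\right) \left(-3\right)^{2} = 2 \cdot 5 \cdot 1 \cdot 9 = 10 \cdot 9 = 90$)
$69 + P \left(-2 - 1\right) \left(-1\right) = 69 + 90 \left(-2 - 1\right) \left(-1\right) = 69 + 90 \left(\left(-3\right) \left(-1\right)\right) = 69 + 90 \cdot 3 = 69 + 270 = 339$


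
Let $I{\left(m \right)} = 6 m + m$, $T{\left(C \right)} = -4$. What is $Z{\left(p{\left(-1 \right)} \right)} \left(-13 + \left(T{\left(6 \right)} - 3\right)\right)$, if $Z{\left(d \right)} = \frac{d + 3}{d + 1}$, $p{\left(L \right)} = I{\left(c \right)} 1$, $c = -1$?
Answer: $- \frac{40}{3} \approx -13.333$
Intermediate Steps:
$I{\left(m \right)} = 7 m$
$p{\left(L \right)} = -7$ ($p{\left(L \right)} = 7 \left(-1\right) 1 = \left(-7\right) 1 = -7$)
$Z{\left(d \right)} = \frac{3 + d}{1 + d}$
$Z{\left(p{\left(-1 \right)} \right)} \left(-13 + \left(T{\left(6 \right)} - 3\right)\right) = \frac{3 - 7}{1 - 7} \left(-13 - 7\right) = \frac{1}{-6} \left(-4\right) \left(-13 - 7\right) = \left(- \frac{1}{6}\right) \left(-4\right) \left(-20\right) = \frac{2}{3} \left(-20\right) = - \frac{40}{3}$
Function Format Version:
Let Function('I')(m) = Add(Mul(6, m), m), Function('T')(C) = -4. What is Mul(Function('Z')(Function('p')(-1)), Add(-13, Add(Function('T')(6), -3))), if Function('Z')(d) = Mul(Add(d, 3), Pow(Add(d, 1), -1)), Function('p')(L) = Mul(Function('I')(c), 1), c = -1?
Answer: Rational(-40, 3) ≈ -13.333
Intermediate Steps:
Function('I')(m) = Mul(7, m)
Function('p')(L) = -7 (Function('p')(L) = Mul(Mul(7, -1), 1) = Mul(-7, 1) = -7)
Function('Z')(d) = Mul(Pow(Add(1, d), -1), Add(3, d)) (Function('Z')(d) = Mul(Add(3, d), Pow(Add(1, d), -1)) = Mul(Pow(Add(1, d), -1), Add(3, d)))
Mul(Function('Z')(Function('p')(-1)), Add(-13, Add(Function('T')(6), -3))) = Mul(Mul(Pow(Add(1, -7), -1), Add(3, -7)), Add(-13, Add(-4, -3))) = Mul(Mul(Pow(-6, -1), -4), Add(-13, -7)) = Mul(Mul(Rational(-1, 6), -4), -20) = Mul(Rational(2, 3), -20) = Rational(-40, 3)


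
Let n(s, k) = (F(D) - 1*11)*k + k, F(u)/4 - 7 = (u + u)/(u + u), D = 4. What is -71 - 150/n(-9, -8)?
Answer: -6173/88 ≈ -70.148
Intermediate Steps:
F(u) = 32 (F(u) = 28 + 4*((u + u)/(u + u)) = 28 + 4*((2*u)/((2*u))) = 28 + 4*((2*u)*(1/(2*u))) = 28 + 4*1 = 28 + 4 = 32)
n(s, k) = 22*k (n(s, k) = (32 - 1*11)*k + k = (32 - 11)*k + k = 21*k + k = 22*k)
-71 - 150/n(-9, -8) = -71 - 150/(22*(-8)) = -71 - 150/(-176) = -71 - 150*(-1/176) = -71 + 75/88 = -6173/88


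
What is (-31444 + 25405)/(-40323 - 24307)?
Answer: 6039/64630 ≈ 0.093440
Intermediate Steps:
(-31444 + 25405)/(-40323 - 24307) = -6039/(-64630) = -6039*(-1/64630) = 6039/64630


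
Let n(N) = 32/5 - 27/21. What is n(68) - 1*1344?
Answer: -46861/35 ≈ -1338.9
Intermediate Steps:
n(N) = 179/35 (n(N) = 32*(⅕) - 27*1/21 = 32/5 - 9/7 = 179/35)
n(68) - 1*1344 = 179/35 - 1*1344 = 179/35 - 1344 = -46861/35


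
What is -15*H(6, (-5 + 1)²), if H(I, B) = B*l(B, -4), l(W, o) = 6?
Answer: -1440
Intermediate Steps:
H(I, B) = 6*B (H(I, B) = B*6 = 6*B)
-15*H(6, (-5 + 1)²) = -90*(-5 + 1)² = -90*(-4)² = -90*16 = -15*96 = -1440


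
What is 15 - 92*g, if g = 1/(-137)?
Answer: 2147/137 ≈ 15.672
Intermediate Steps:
g = -1/137 ≈ -0.0072993
15 - 92*g = 15 - 92*(-1/137) = 15 + 92/137 = 2147/137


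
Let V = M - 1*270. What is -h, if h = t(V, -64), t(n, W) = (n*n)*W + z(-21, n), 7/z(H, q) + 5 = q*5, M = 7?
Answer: 5843397127/1320 ≈ 4.4268e+6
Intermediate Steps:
V = -263 (V = 7 - 1*270 = 7 - 270 = -263)
z(H, q) = 7/(-5 + 5*q) (z(H, q) = 7/(-5 + q*5) = 7/(-5 + 5*q))
t(n, W) = 7/(5*(-1 + n)) + W*n² (t(n, W) = (n*n)*W + 7/(5*(-1 + n)) = n²*W + 7/(5*(-1 + n)) = W*n² + 7/(5*(-1 + n)) = 7/(5*(-1 + n)) + W*n²)
h = -5843397127/1320 (h = (7/5 - 64*(-263)²*(-1 - 263))/(-1 - 263) = (7/5 - 64*69169*(-264))/(-264) = -(7/5 + 1168679424)/264 = -1/264*5843397127/5 = -5843397127/1320 ≈ -4.4268e+6)
-h = -1*(-5843397127/1320) = 5843397127/1320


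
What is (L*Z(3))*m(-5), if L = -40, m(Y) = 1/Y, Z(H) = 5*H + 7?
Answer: 176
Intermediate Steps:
Z(H) = 7 + 5*H
(L*Z(3))*m(-5) = -40*(7 + 5*3)/(-5) = -40*(7 + 15)*(-⅕) = -40*22*(-⅕) = -880*(-⅕) = 176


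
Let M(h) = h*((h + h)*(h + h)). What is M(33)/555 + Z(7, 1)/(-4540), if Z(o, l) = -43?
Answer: 43509319/167980 ≈ 259.01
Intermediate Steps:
M(h) = 4*h**3 (M(h) = h*((2*h)*(2*h)) = h*(4*h**2) = 4*h**3)
M(33)/555 + Z(7, 1)/(-4540) = (4*33**3)/555 - 43/(-4540) = (4*35937)*(1/555) - 43*(-1/4540) = 143748*(1/555) + 43/4540 = 47916/185 + 43/4540 = 43509319/167980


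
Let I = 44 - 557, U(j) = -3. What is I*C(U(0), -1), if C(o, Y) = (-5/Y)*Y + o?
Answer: 4104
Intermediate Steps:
C(o, Y) = -5 + o
I = -513
I*C(U(0), -1) = -513*(-5 - 3) = -513*(-8) = 4104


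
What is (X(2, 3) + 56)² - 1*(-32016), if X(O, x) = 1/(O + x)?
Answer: 879361/25 ≈ 35174.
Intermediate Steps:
(X(2, 3) + 56)² - 1*(-32016) = (1/(2 + 3) + 56)² - 1*(-32016) = (1/5 + 56)² + 32016 = (⅕ + 56)² + 32016 = (281/5)² + 32016 = 78961/25 + 32016 = 879361/25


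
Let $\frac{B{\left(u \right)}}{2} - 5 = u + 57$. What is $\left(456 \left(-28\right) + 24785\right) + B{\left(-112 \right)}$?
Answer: $11917$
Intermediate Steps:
$B{\left(u \right)} = 124 + 2 u$ ($B{\left(u \right)} = 10 + 2 \left(u + 57\right) = 10 + 2 \left(57 + u\right) = 10 + \left(114 + 2 u\right) = 124 + 2 u$)
$\left(456 \left(-28\right) + 24785\right) + B{\left(-112 \right)} = \left(456 \left(-28\right) + 24785\right) + \left(124 + 2 \left(-112\right)\right) = \left(-12768 + 24785\right) + \left(124 - 224\right) = 12017 - 100 = 11917$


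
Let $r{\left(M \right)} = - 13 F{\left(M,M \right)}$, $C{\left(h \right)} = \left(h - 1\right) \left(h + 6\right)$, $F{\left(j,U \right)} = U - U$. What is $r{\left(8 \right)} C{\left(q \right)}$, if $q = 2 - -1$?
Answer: $0$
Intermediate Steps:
$F{\left(j,U \right)} = 0$
$q = 3$ ($q = 2 + 1 = 3$)
$C{\left(h \right)} = \left(-1 + h\right) \left(6 + h\right)$
$r{\left(M \right)} = 0$ ($r{\left(M \right)} = \left(-13\right) 0 = 0$)
$r{\left(8 \right)} C{\left(q \right)} = 0 \left(-6 + 3^{2} + 5 \cdot 3\right) = 0 \left(-6 + 9 + 15\right) = 0 \cdot 18 = 0$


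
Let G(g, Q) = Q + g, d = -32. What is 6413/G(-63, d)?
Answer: -6413/95 ≈ -67.505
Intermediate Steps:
6413/G(-63, d) = 6413/(-32 - 63) = 6413/(-95) = 6413*(-1/95) = -6413/95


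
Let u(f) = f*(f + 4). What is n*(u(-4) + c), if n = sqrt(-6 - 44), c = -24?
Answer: -120*I*sqrt(2) ≈ -169.71*I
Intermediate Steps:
u(f) = f*(4 + f)
n = 5*I*sqrt(2) (n = sqrt(-50) = 5*I*sqrt(2) ≈ 7.0711*I)
n*(u(-4) + c) = (5*I*sqrt(2))*(-4*(4 - 4) - 24) = (5*I*sqrt(2))*(-4*0 - 24) = (5*I*sqrt(2))*(0 - 24) = (5*I*sqrt(2))*(-24) = -120*I*sqrt(2)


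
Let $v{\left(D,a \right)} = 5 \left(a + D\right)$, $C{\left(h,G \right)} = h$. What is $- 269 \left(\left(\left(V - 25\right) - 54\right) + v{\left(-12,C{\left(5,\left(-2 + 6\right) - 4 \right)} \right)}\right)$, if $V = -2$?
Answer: $31204$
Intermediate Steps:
$v{\left(D,a \right)} = 5 D + 5 a$ ($v{\left(D,a \right)} = 5 \left(D + a\right) = 5 D + 5 a$)
$- 269 \left(\left(\left(V - 25\right) - 54\right) + v{\left(-12,C{\left(5,\left(-2 + 6\right) - 4 \right)} \right)}\right) = - 269 \left(\left(\left(-2 - 25\right) - 54\right) + \left(5 \left(-12\right) + 5 \cdot 5\right)\right) = - 269 \left(\left(\left(-2 - 25\right) - 54\right) + \left(-60 + 25\right)\right) = - 269 \left(\left(-27 - 54\right) - 35\right) = - 269 \left(-81 - 35\right) = \left(-269\right) \left(-116\right) = 31204$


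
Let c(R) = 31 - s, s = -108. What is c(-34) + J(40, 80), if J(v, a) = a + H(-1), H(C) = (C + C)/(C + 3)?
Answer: 218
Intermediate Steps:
H(C) = 2*C/(3 + C) (H(C) = (2*C)/(3 + C) = 2*C/(3 + C))
J(v, a) = -1 + a (J(v, a) = a + 2*(-1)/(3 - 1) = a + 2*(-1)/2 = a + 2*(-1)*(1/2) = a - 1 = -1 + a)
c(R) = 139 (c(R) = 31 - 1*(-108) = 31 + 108 = 139)
c(-34) + J(40, 80) = 139 + (-1 + 80) = 139 + 79 = 218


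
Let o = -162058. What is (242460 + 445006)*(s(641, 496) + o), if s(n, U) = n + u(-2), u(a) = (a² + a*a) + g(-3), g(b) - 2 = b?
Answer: -110963887060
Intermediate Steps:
g(b) = 2 + b
u(a) = -1 + 2*a² (u(a) = (a² + a*a) + (2 - 3) = (a² + a²) - 1 = 2*a² - 1 = -1 + 2*a²)
s(n, U) = 7 + n (s(n, U) = n + (-1 + 2*(-2)²) = n + (-1 + 2*4) = n + (-1 + 8) = n + 7 = 7 + n)
(242460 + 445006)*(s(641, 496) + o) = (242460 + 445006)*((7 + 641) - 162058) = 687466*(648 - 162058) = 687466*(-161410) = -110963887060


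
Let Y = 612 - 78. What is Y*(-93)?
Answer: -49662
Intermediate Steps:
Y = 534
Y*(-93) = 534*(-93) = -49662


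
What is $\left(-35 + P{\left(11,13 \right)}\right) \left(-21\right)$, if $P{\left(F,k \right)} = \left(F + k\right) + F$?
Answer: $0$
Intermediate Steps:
$P{\left(F,k \right)} = k + 2 F$
$\left(-35 + P{\left(11,13 \right)}\right) \left(-21\right) = \left(-35 + \left(13 + 2 \cdot 11\right)\right) \left(-21\right) = \left(-35 + \left(13 + 22\right)\right) \left(-21\right) = \left(-35 + 35\right) \left(-21\right) = 0 \left(-21\right) = 0$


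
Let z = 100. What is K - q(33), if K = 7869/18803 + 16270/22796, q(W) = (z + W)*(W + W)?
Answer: -1881028408865/214316594 ≈ -8776.9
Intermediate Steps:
q(W) = 2*W*(100 + W) (q(W) = (100 + W)*(W + W) = (100 + W)*(2*W) = 2*W*(100 + W))
K = 242653267/214316594 (K = 7869*(1/18803) + 16270*(1/22796) = 7869/18803 + 8135/11398 = 242653267/214316594 ≈ 1.1322)
K - q(33) = 242653267/214316594 - 2*33*(100 + 33) = 242653267/214316594 - 2*33*133 = 242653267/214316594 - 1*8778 = 242653267/214316594 - 8778 = -1881028408865/214316594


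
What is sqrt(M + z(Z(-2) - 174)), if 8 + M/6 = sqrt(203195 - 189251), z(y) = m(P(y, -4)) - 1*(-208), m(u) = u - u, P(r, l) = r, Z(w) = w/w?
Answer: 2*sqrt(40 + 3*sqrt(3486)) ≈ 29.470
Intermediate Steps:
Z(w) = 1
m(u) = 0
z(y) = 208 (z(y) = 0 - 1*(-208) = 0 + 208 = 208)
M = -48 + 12*sqrt(3486) (M = -48 + 6*sqrt(203195 - 189251) = -48 + 6*sqrt(13944) = -48 + 6*(2*sqrt(3486)) = -48 + 12*sqrt(3486) ≈ 660.51)
sqrt(M + z(Z(-2) - 174)) = sqrt((-48 + 12*sqrt(3486)) + 208) = sqrt(160 + 12*sqrt(3486))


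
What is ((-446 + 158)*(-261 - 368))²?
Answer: 32816047104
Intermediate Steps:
((-446 + 158)*(-261 - 368))² = (-288*(-629))² = 181152² = 32816047104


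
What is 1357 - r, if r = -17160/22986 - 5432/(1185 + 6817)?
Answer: 20821714523/15327831 ≈ 1358.4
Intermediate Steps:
r = -21847856/15327831 (r = -17160*1/22986 - 5432/8002 = -2860/3831 - 5432*1/8002 = -2860/3831 - 2716/4001 = -21847856/15327831 ≈ -1.4254)
1357 - r = 1357 - 1*(-21847856/15327831) = 1357 + 21847856/15327831 = 20821714523/15327831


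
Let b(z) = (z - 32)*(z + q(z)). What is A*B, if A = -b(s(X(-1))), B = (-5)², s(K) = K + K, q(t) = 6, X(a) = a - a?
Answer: 4800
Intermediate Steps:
X(a) = 0
s(K) = 2*K
b(z) = (-32 + z)*(6 + z) (b(z) = (z - 32)*(z + 6) = (-32 + z)*(6 + z))
B = 25
A = 192 (A = -(-192 + (2*0)² - 52*0) = -(-192 + 0² - 26*0) = -(-192 + 0 + 0) = -1*(-192) = 192)
A*B = 192*25 = 4800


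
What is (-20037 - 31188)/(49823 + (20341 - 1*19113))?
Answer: -17075/17017 ≈ -1.0034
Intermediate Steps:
(-20037 - 31188)/(49823 + (20341 - 1*19113)) = -51225/(49823 + (20341 - 19113)) = -51225/(49823 + 1228) = -51225/51051 = -51225*1/51051 = -17075/17017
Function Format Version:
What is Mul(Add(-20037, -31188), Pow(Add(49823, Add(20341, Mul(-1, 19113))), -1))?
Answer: Rational(-17075, 17017) ≈ -1.0034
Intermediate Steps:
Mul(Add(-20037, -31188), Pow(Add(49823, Add(20341, Mul(-1, 19113))), -1)) = Mul(-51225, Pow(Add(49823, Add(20341, -19113)), -1)) = Mul(-51225, Pow(Add(49823, 1228), -1)) = Mul(-51225, Pow(51051, -1)) = Mul(-51225, Rational(1, 51051)) = Rational(-17075, 17017)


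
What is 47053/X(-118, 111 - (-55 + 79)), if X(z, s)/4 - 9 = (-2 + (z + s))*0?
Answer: 47053/36 ≈ 1307.0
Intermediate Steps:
X(z, s) = 36 (X(z, s) = 36 + 4*((-2 + (z + s))*0) = 36 + 4*((-2 + (s + z))*0) = 36 + 4*((-2 + s + z)*0) = 36 + 4*0 = 36 + 0 = 36)
47053/X(-118, 111 - (-55 + 79)) = 47053/36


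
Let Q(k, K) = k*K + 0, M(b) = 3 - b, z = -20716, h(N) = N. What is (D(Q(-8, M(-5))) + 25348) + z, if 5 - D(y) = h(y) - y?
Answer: 4637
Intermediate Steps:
Q(k, K) = K*k (Q(k, K) = K*k + 0 = K*k)
D(y) = 5 (D(y) = 5 - (y - y) = 5 - 1*0 = 5 + 0 = 5)
(D(Q(-8, M(-5))) + 25348) + z = (5 + 25348) - 20716 = 25353 - 20716 = 4637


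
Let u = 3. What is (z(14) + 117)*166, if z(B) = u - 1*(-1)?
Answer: 20086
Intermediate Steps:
z(B) = 4 (z(B) = 3 - 1*(-1) = 3 + 1 = 4)
(z(14) + 117)*166 = (4 + 117)*166 = 121*166 = 20086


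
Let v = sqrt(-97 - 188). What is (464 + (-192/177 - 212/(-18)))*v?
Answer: 252062*I*sqrt(285)/531 ≈ 8013.7*I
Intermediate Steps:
v = I*sqrt(285) (v = sqrt(-285) = I*sqrt(285) ≈ 16.882*I)
(464 + (-192/177 - 212/(-18)))*v = (464 + (-192/177 - 212/(-18)))*(I*sqrt(285)) = (464 + (-192*1/177 - 212*(-1/18)))*(I*sqrt(285)) = (464 + (-64/59 + 106/9))*(I*sqrt(285)) = (464 + 5678/531)*(I*sqrt(285)) = 252062*(I*sqrt(285))/531 = 252062*I*sqrt(285)/531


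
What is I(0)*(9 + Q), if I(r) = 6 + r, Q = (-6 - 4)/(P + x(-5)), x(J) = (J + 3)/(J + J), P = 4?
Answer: 278/7 ≈ 39.714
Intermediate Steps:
x(J) = (3 + J)/(2*J) (x(J) = (3 + J)/((2*J)) = (3 + J)*(1/(2*J)) = (3 + J)/(2*J))
Q = -50/21 (Q = (-6 - 4)/(4 + (1/2)*(3 - 5)/(-5)) = -10/(4 + (1/2)*(-1/5)*(-2)) = -10/(4 + 1/5) = -10/21/5 = -10*5/21 = -50/21 ≈ -2.3810)
I(0)*(9 + Q) = (6 + 0)*(9 - 50/21) = 6*(139/21) = 278/7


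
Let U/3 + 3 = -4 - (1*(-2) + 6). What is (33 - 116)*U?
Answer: 2739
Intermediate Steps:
U = -33 (U = -9 + 3*(-4 - (1*(-2) + 6)) = -9 + 3*(-4 - (-2 + 6)) = -9 + 3*(-4 - 1*4) = -9 + 3*(-4 - 4) = -9 + 3*(-8) = -9 - 24 = -33)
(33 - 116)*U = (33 - 116)*(-33) = -83*(-33) = 2739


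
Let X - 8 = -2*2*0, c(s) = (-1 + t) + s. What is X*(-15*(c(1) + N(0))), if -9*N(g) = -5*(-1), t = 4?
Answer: -1240/3 ≈ -413.33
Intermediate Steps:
c(s) = 3 + s (c(s) = (-1 + 4) + s = 3 + s)
N(g) = -5/9 (N(g) = -(-5)*(-1)/9 = -⅑*5 = -5/9)
X = 8 (X = 8 - 2*2*0 = 8 - 4*0 = 8 + 0 = 8)
X*(-15*(c(1) + N(0))) = 8*(-15*((3 + 1) - 5/9)) = 8*(-15*(4 - 5/9)) = 8*(-15*31/9) = 8*(-155/3) = -1240/3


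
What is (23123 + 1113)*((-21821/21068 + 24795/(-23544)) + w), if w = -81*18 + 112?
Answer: -112543530671029/3444618 ≈ -3.2672e+7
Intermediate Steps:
w = -1346 (w = -1458 + 112 = -1346)
(23123 + 1113)*((-21821/21068 + 24795/(-23544)) + w) = (23123 + 1113)*((-21821/21068 + 24795/(-23544)) - 1346) = 24236*((-21821*1/21068 + 24795*(-1/23544)) - 1346) = 24236*((-21821/21068 - 2755/2616) - 1346) = 24236*(-28781519/13778472 - 1346) = 24236*(-18574604831/13778472) = -112543530671029/3444618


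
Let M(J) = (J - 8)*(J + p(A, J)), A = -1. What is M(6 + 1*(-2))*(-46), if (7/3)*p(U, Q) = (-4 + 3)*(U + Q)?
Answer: 3496/7 ≈ 499.43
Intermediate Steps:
p(U, Q) = -3*Q/7 - 3*U/7 (p(U, Q) = 3*((-4 + 3)*(U + Q))/7 = 3*(-(Q + U))/7 = 3*(-Q - U)/7 = -3*Q/7 - 3*U/7)
M(J) = (-8 + J)*(3/7 + 4*J/7) (M(J) = (J - 8)*(J + (-3*J/7 - 3/7*(-1))) = (-8 + J)*(J + (-3*J/7 + 3/7)) = (-8 + J)*(J + (3/7 - 3*J/7)) = (-8 + J)*(3/7 + 4*J/7))
M(6 + 1*(-2))*(-46) = (-24/7 - 29*(6 + 1*(-2))/7 + 4*(6 + 1*(-2))²/7)*(-46) = (-24/7 - 29*(6 - 2)/7 + 4*(6 - 2)²/7)*(-46) = (-24/7 - 29/7*4 + (4/7)*4²)*(-46) = (-24/7 - 116/7 + (4/7)*16)*(-46) = (-24/7 - 116/7 + 64/7)*(-46) = -76/7*(-46) = 3496/7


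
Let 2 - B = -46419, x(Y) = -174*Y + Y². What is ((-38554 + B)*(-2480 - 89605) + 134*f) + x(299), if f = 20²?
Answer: -724341720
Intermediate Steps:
x(Y) = Y² - 174*Y
f = 400
B = 46421 (B = 2 - 1*(-46419) = 2 + 46419 = 46421)
((-38554 + B)*(-2480 - 89605) + 134*f) + x(299) = ((-38554 + 46421)*(-2480 - 89605) + 134*400) + 299*(-174 + 299) = (7867*(-92085) + 53600) + 299*125 = (-724432695 + 53600) + 37375 = -724379095 + 37375 = -724341720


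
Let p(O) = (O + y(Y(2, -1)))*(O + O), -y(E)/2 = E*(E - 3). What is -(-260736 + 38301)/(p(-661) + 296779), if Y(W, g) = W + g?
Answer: 222435/1165333 ≈ 0.19088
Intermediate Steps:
y(E) = -2*E*(-3 + E) (y(E) = -2*E*(E - 3) = -2*E*(-3 + E))
p(O) = 2*O*(4 + O) (p(O) = (O + 2*(2 - 1)*(3 - (2 - 1)))*(O + O) = (O + 2*1*(3 - 1*1))*(2*O) = (O + 2*1*(3 - 1))*(2*O) = (O + 2*1*2)*(2*O) = (O + 4)*(2*O) = (4 + O)*(2*O) = 2*O*(4 + O))
-(-260736 + 38301)/(p(-661) + 296779) = -(-260736 + 38301)/(2*(-661)*(4 - 661) + 296779) = -(-222435)/(2*(-661)*(-657) + 296779) = -(-222435)/(868554 + 296779) = -(-222435)/1165333 = -1*(-222435/1165333) = 222435/1165333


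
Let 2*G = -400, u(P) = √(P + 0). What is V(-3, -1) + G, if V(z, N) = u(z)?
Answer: -200 + I*√3 ≈ -200.0 + 1.732*I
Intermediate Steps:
u(P) = √P
V(z, N) = √z
G = -200 (G = (½)*(-400) = -200)
V(-3, -1) + G = √(-3) - 200 = I*√3 - 200 = -200 + I*√3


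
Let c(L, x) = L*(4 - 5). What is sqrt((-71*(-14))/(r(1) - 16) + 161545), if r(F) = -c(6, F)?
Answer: 6*sqrt(112115)/5 ≈ 401.80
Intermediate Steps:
c(L, x) = -L (c(L, x) = L*(-1) = -L)
r(F) = 6 (r(F) = -(-1)*6 = -1*(-6) = 6)
sqrt((-71*(-14))/(r(1) - 16) + 161545) = sqrt((-71*(-14))/(6 - 16) + 161545) = sqrt(994/(-10) + 161545) = sqrt(994*(-1/10) + 161545) = sqrt(-497/5 + 161545) = sqrt(807228/5) = 6*sqrt(112115)/5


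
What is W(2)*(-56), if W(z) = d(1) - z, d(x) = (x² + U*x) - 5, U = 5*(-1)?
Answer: 616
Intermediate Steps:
U = -5
d(x) = -5 + x² - 5*x (d(x) = (x² - 5*x) - 5 = -5 + x² - 5*x)
W(z) = -9 - z (W(z) = (-5 + 1² - 5*1) - z = (-5 + 1 - 5) - z = -9 - z)
W(2)*(-56) = (-9 - 1*2)*(-56) = (-9 - 2)*(-56) = -11*(-56) = 616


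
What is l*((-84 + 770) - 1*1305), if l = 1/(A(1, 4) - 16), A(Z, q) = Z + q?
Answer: 619/11 ≈ 56.273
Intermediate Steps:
l = -1/11 (l = 1/((1 + 4) - 16) = 1/(5 - 16) = 1/(-11) = -1/11 ≈ -0.090909)
l*((-84 + 770) - 1*1305) = -((-84 + 770) - 1*1305)/11 = -(686 - 1305)/11 = -1/11*(-619) = 619/11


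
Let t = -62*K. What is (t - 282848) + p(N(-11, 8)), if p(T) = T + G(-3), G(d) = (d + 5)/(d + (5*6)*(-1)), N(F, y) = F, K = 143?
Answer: -9626927/33 ≈ -2.9173e+5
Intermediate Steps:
G(d) = (5 + d)/(-30 + d) (G(d) = (5 + d)/(d + 30*(-1)) = (5 + d)/(d - 30) = (5 + d)/(-30 + d))
p(T) = -2/33 + T (p(T) = T + (5 - 3)/(-30 - 3) = T + 2/(-33) = T - 1/33*2 = T - 2/33 = -2/33 + T)
t = -8866 (t = -62*143 = -8866)
(t - 282848) + p(N(-11, 8)) = (-8866 - 282848) + (-2/33 - 11) = -291714 - 365/33 = -9626927/33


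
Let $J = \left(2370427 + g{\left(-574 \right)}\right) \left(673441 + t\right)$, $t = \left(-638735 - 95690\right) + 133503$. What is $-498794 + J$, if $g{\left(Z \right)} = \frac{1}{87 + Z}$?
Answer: $\frac{83715541878334}{487} \approx 1.719 \cdot 10^{11}$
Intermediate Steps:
$t = -600922$ ($t = -734425 + 133503 = -600922$)
$J = \frac{83715784791012}{487}$ ($J = \left(2370427 + \frac{1}{87 - 574}\right) \left(673441 - 600922\right) = \left(2370427 + \frac{1}{-487}\right) 72519 = \left(2370427 - \frac{1}{487}\right) 72519 = \frac{1154397948}{487} \cdot 72519 = \frac{83715784791012}{487} \approx 1.719 \cdot 10^{11}$)
$-498794 + J = -498794 + \frac{83715784791012}{487} = \frac{83715541878334}{487}$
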